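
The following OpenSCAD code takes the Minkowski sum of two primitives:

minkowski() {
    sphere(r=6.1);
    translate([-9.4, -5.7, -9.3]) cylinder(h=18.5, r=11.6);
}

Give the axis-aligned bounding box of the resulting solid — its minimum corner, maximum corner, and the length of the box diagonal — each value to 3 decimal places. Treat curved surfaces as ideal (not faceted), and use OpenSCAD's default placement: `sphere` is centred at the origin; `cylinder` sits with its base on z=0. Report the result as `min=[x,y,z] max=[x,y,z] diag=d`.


min=[-27.100,-23.400,-15.400] max=[8.300,12.000,15.300] diag=58.727

A = translate([-9.4, -5.7, -9.3]) cylinder(h=18.5, r=11.6) → bbox [-21,-17.3,-9.3] .. [2.2,5.9,9.2]
B = sphere(r=6.1) → bbox [-6.1,-6.1,-6.1] .. [6.1,6.1,6.1]
lo = A.lo+B.lo = [-21-6.1, -17.3-6.1, -9.3-6.1] = [-27.100,-23.400,-15.400]
hi = A.hi+B.hi = [2.2+6.1, 5.9+6.1, 9.2+6.1] = [8.300,12.000,15.300]
diag = √(35.4²+35.4²+30.7²) = √3448.81 = 58.727


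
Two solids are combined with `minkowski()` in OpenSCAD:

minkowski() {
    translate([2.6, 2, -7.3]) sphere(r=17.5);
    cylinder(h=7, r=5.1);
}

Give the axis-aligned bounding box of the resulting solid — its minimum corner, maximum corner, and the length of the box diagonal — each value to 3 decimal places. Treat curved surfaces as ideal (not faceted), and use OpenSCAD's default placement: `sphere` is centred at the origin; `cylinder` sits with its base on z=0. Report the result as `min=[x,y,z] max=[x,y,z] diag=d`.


min=[-20.000,-20.600,-24.800] max=[25.200,24.600,17.200] diag=76.486

A = translate([2.6, 2, -7.3]) sphere(r=17.5) → bbox [-14.9,-15.5,-24.8] .. [20.1,19.5,10.2]
B = cylinder(h=7, r=5.1) → bbox [-5.1,-5.1,0] .. [5.1,5.1,7]
lo = A.lo+B.lo = [-14.9-5.1, -15.5-5.1, -24.8+0] = [-20.000,-20.600,-24.800]
hi = A.hi+B.hi = [20.1+5.1, 19.5+5.1, 10.2+7] = [25.200,24.600,17.200]
diag = √(45.2²+45.2²+42²) = √5850.08 = 76.486


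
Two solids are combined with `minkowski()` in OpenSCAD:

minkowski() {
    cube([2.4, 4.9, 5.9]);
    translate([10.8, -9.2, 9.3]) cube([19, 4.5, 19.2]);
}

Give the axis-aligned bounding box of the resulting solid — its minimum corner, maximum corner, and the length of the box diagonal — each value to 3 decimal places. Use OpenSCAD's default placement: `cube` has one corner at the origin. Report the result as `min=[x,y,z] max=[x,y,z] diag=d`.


A = translate([10.8, -9.2, 9.3]) cube([19, 4.5, 19.2]) → bbox [10.8,-9.2,9.3] .. [29.8,-4.7,28.5]
B = cube([2.4, 4.9, 5.9]) → bbox [0,0,0] .. [2.4,4.9,5.9]
lo = A.lo+B.lo = [10.8+0, -9.2+0, 9.3+0] = [10.800,-9.200,9.300]
hi = A.hi+B.hi = [29.8+2.4, -4.7+4.9, 28.5+5.9] = [32.200,0.200,34.400]
diag = √(21.4²+9.4²+25.1²) = √1176.33 = 34.298

min=[10.800,-9.200,9.300] max=[32.200,0.200,34.400] diag=34.298


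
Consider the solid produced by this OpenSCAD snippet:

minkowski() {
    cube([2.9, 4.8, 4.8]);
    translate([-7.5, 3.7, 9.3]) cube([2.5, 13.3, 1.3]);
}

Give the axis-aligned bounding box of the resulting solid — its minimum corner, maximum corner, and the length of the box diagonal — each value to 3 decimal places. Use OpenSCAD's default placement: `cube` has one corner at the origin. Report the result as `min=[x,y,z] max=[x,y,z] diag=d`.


A = translate([-7.5, 3.7, 9.3]) cube([2.5, 13.3, 1.3]) → bbox [-7.5,3.7,9.3] .. [-5,17,10.6]
B = cube([2.9, 4.8, 4.8]) → bbox [0,0,0] .. [2.9,4.8,4.8]
lo = A.lo+B.lo = [-7.5+0, 3.7+0, 9.3+0] = [-7.500,3.700,9.300]
hi = A.hi+B.hi = [-5+2.9, 17+4.8, 10.6+4.8] = [-2.100,21.800,15.400]
diag = √(5.4²+18.1²+6.1²) = √393.98 = 19.849

min=[-7.500,3.700,9.300] max=[-2.100,21.800,15.400] diag=19.849


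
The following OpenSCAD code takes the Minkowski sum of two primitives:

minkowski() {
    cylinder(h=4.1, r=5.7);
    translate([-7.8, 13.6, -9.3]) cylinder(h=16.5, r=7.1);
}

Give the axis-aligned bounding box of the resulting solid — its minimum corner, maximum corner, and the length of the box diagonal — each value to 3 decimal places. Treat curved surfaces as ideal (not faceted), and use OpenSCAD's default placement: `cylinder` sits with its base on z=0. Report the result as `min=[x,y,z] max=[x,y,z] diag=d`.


A = translate([-7.8, 13.6, -9.3]) cylinder(h=16.5, r=7.1) → bbox [-14.9,6.5,-9.3] .. [-0.7,20.7,7.2]
B = cylinder(h=4.1, r=5.7) → bbox [-5.7,-5.7,0] .. [5.7,5.7,4.1]
lo = A.lo+B.lo = [-14.9-5.7, 6.5-5.7, -9.3+0] = [-20.600,0.800,-9.300]
hi = A.hi+B.hi = [-0.7+5.7, 20.7+5.7, 7.2+4.1] = [5.000,26.400,11.300]
diag = √(25.6²+25.6²+20.6²) = √1735.08 = 41.654

min=[-20.600,0.800,-9.300] max=[5.000,26.400,11.300] diag=41.654


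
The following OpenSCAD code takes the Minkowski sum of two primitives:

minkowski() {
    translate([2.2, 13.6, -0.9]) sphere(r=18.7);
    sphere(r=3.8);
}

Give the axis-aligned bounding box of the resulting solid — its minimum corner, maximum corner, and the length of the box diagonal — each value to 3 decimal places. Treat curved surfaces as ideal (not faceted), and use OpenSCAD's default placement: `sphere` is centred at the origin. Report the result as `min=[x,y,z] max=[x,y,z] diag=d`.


min=[-20.300,-8.900,-23.400] max=[24.700,36.100,21.600] diag=77.942

A = translate([2.2, 13.6, -0.9]) sphere(r=18.7) → bbox [-16.5,-5.1,-19.6] .. [20.9,32.3,17.8]
B = sphere(r=3.8) → bbox [-3.8,-3.8,-3.8] .. [3.8,3.8,3.8]
lo = A.lo+B.lo = [-16.5-3.8, -5.1-3.8, -19.6-3.8] = [-20.300,-8.900,-23.400]
hi = A.hi+B.hi = [20.9+3.8, 32.3+3.8, 17.8+3.8] = [24.700,36.100,21.600]
diag = √(45²+45²+45²) = √6075 = 77.942


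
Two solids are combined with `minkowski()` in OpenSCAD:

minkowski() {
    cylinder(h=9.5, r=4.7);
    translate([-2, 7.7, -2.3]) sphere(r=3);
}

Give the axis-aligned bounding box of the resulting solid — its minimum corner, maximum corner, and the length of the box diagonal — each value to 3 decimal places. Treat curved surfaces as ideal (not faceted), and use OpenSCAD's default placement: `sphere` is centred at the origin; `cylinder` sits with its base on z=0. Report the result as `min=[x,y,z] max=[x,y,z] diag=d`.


min=[-9.700,0.000,-5.300] max=[5.700,15.400,10.200] diag=26.731

A = translate([-2, 7.7, -2.3]) sphere(r=3) → bbox [-5,4.7,-5.3] .. [1,10.7,0.7]
B = cylinder(h=9.5, r=4.7) → bbox [-4.7,-4.7,0] .. [4.7,4.7,9.5]
lo = A.lo+B.lo = [-5-4.7, 4.7-4.7, -5.3+0] = [-9.700,0.000,-5.300]
hi = A.hi+B.hi = [1+4.7, 10.7+4.7, 0.7+9.5] = [5.700,15.400,10.200]
diag = √(15.4²+15.4²+15.5²) = √714.57 = 26.731


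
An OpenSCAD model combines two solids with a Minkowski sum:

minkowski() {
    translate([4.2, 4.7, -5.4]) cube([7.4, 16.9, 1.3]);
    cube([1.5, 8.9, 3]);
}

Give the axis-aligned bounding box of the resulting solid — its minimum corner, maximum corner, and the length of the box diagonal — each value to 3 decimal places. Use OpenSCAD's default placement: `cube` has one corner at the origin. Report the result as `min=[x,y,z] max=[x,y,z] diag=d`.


min=[4.200,4.700,-5.400] max=[13.100,30.500,-1.100] diag=27.629

A = translate([4.2, 4.7, -5.4]) cube([7.4, 16.9, 1.3]) → bbox [4.2,4.7,-5.4] .. [11.6,21.6,-4.1]
B = cube([1.5, 8.9, 3]) → bbox [0,0,0] .. [1.5,8.9,3]
lo = A.lo+B.lo = [4.2+0, 4.7+0, -5.4+0] = [4.200,4.700,-5.400]
hi = A.hi+B.hi = [11.6+1.5, 21.6+8.9, -4.1+3] = [13.100,30.500,-1.100]
diag = √(8.9²+25.8²+4.3²) = √763.34 = 27.629


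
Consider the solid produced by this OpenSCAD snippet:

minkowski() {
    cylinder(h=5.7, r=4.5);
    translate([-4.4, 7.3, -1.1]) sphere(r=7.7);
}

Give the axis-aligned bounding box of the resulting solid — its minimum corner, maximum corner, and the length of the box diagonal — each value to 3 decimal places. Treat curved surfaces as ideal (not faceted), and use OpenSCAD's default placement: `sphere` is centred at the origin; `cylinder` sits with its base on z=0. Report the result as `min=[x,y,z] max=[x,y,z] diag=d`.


min=[-16.600,-4.900,-8.800] max=[7.800,19.500,12.300] diag=40.447

A = translate([-4.4, 7.3, -1.1]) sphere(r=7.7) → bbox [-12.1,-0.4,-8.8] .. [3.3,15,6.6]
B = cylinder(h=5.7, r=4.5) → bbox [-4.5,-4.5,0] .. [4.5,4.5,5.7]
lo = A.lo+B.lo = [-12.1-4.5, -0.4-4.5, -8.8+0] = [-16.600,-4.900,-8.800]
hi = A.hi+B.hi = [3.3+4.5, 15+4.5, 6.6+5.7] = [7.800,19.500,12.300]
diag = √(24.4²+24.4²+21.1²) = √1635.93 = 40.447


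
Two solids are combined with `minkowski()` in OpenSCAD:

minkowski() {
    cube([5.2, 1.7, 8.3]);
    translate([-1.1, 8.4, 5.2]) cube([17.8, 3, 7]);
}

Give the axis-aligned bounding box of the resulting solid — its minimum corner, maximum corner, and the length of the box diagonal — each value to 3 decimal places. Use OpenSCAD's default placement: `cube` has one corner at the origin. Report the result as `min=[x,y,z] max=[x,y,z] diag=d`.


A = translate([-1.1, 8.4, 5.2]) cube([17.8, 3, 7]) → bbox [-1.1,8.4,5.2] .. [16.7,11.4,12.2]
B = cube([5.2, 1.7, 8.3]) → bbox [0,0,0] .. [5.2,1.7,8.3]
lo = A.lo+B.lo = [-1.1+0, 8.4+0, 5.2+0] = [-1.100,8.400,5.200]
hi = A.hi+B.hi = [16.7+5.2, 11.4+1.7, 12.2+8.3] = [21.900,13.100,20.500]
diag = √(23²+4.7²+15.3²) = √785.18 = 28.021

min=[-1.100,8.400,5.200] max=[21.900,13.100,20.500] diag=28.021


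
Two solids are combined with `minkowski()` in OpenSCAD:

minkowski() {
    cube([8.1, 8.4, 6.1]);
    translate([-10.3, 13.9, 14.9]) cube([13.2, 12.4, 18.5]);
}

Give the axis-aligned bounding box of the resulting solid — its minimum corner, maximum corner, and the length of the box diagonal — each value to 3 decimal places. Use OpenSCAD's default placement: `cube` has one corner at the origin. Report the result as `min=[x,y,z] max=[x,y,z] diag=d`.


A = translate([-10.3, 13.9, 14.9]) cube([13.2, 12.4, 18.5]) → bbox [-10.3,13.9,14.9] .. [2.9,26.3,33.4]
B = cube([8.1, 8.4, 6.1]) → bbox [0,0,0] .. [8.1,8.4,6.1]
lo = A.lo+B.lo = [-10.3+0, 13.9+0, 14.9+0] = [-10.300,13.900,14.900]
hi = A.hi+B.hi = [2.9+8.1, 26.3+8.4, 33.4+6.1] = [11.000,34.700,39.500]
diag = √(21.3²+20.8²+24.6²) = √1491.49 = 38.620

min=[-10.300,13.900,14.900] max=[11.000,34.700,39.500] diag=38.620


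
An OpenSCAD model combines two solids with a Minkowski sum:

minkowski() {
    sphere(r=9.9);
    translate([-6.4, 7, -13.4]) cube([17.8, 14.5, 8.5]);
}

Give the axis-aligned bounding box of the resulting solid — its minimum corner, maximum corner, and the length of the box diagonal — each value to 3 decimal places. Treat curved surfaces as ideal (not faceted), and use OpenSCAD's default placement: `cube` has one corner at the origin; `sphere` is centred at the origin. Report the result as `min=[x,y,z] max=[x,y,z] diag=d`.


A = translate([-6.4, 7, -13.4]) cube([17.8, 14.5, 8.5]) → bbox [-6.4,7,-13.4] .. [11.4,21.5,-4.9]
B = sphere(r=9.9) → bbox [-9.9,-9.9,-9.9] .. [9.9,9.9,9.9]
lo = A.lo+B.lo = [-6.4-9.9, 7-9.9, -13.4-9.9] = [-16.300,-2.900,-23.300]
hi = A.hi+B.hi = [11.4+9.9, 21.5+9.9, -4.9+9.9] = [21.300,31.400,5.000]
diag = √(37.6²+34.3²+28.3²) = √3391.14 = 58.233

min=[-16.300,-2.900,-23.300] max=[21.300,31.400,5.000] diag=58.233


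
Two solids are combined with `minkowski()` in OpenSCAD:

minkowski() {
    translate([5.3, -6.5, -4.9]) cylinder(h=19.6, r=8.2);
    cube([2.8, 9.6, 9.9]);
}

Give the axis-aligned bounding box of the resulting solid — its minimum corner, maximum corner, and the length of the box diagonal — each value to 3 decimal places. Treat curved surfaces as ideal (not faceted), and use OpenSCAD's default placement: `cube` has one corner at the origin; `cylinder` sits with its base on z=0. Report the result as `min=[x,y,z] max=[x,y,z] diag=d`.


A = translate([5.3, -6.5, -4.9]) cylinder(h=19.6, r=8.2) → bbox [-2.9,-14.7,-4.9] .. [13.5,1.7,14.7]
B = cube([2.8, 9.6, 9.9]) → bbox [0,0,0] .. [2.8,9.6,9.9]
lo = A.lo+B.lo = [-2.9+0, -14.7+0, -4.9+0] = [-2.900,-14.700,-4.900]
hi = A.hi+B.hi = [13.5+2.8, 1.7+9.6, 14.7+9.9] = [16.300,11.300,24.600]
diag = √(19.2²+26²+29.5²) = √1914.89 = 43.759

min=[-2.900,-14.700,-4.900] max=[16.300,11.300,24.600] diag=43.759


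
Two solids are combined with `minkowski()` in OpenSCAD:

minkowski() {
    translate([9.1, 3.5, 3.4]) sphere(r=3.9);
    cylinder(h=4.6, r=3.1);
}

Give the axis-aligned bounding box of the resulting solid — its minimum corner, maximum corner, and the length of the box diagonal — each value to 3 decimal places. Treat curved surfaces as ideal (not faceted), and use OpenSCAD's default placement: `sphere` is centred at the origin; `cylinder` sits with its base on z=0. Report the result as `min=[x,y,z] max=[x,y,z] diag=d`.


A = translate([9.1, 3.5, 3.4]) sphere(r=3.9) → bbox [5.2,-0.4,-0.5] .. [13,7.4,7.3]
B = cylinder(h=4.6, r=3.1) → bbox [-3.1,-3.1,0] .. [3.1,3.1,4.6]
lo = A.lo+B.lo = [5.2-3.1, -0.4-3.1, -0.5+0] = [2.100,-3.500,-0.500]
hi = A.hi+B.hi = [13+3.1, 7.4+3.1, 7.3+4.6] = [16.100,10.500,11.900]
diag = √(14²+14²+12.4²) = √545.76 = 23.362

min=[2.100,-3.500,-0.500] max=[16.100,10.500,11.900] diag=23.362


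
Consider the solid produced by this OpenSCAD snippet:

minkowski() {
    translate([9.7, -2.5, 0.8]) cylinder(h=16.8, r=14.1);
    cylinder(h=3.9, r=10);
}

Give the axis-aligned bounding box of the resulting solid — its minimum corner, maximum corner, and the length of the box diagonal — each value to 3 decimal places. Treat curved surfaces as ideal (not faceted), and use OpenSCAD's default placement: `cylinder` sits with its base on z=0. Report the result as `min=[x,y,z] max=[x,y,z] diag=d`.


min=[-14.400,-26.600,0.800] max=[33.800,21.600,21.500] diag=71.239

A = translate([9.7, -2.5, 0.8]) cylinder(h=16.8, r=14.1) → bbox [-4.4,-16.6,0.8] .. [23.8,11.6,17.6]
B = cylinder(h=3.9, r=10) → bbox [-10,-10,0] .. [10,10,3.9]
lo = A.lo+B.lo = [-4.4-10, -16.6-10, 0.8+0] = [-14.400,-26.600,0.800]
hi = A.hi+B.hi = [23.8+10, 11.6+10, 17.6+3.9] = [33.800,21.600,21.500]
diag = √(48.2²+48.2²+20.7²) = √5074.97 = 71.239


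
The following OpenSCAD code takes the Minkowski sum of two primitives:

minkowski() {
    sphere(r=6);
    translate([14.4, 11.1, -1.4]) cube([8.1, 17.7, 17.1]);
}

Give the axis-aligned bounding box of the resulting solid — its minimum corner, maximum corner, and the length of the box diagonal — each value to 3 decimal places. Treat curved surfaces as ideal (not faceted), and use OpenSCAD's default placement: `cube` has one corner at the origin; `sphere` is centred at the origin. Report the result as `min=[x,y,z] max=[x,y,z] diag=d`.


min=[8.400,5.100,-7.400] max=[28.500,34.800,21.700] diag=46.183

A = translate([14.4, 11.1, -1.4]) cube([8.1, 17.7, 17.1]) → bbox [14.4,11.1,-1.4] .. [22.5,28.8,15.7]
B = sphere(r=6) → bbox [-6,-6,-6] .. [6,6,6]
lo = A.lo+B.lo = [14.4-6, 11.1-6, -1.4-6] = [8.400,5.100,-7.400]
hi = A.hi+B.hi = [22.5+6, 28.8+6, 15.7+6] = [28.500,34.800,21.700]
diag = √(20.1²+29.7²+29.1²) = √2132.91 = 46.183


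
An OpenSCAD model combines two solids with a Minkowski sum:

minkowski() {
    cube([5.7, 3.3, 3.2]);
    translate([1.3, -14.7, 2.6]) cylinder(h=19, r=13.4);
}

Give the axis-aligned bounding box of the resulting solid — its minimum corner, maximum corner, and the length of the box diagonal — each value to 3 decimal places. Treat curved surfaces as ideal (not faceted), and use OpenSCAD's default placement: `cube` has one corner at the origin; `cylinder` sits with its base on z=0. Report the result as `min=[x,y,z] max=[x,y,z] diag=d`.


min=[-12.100,-28.100,2.600] max=[20.400,2.000,24.800] diag=49.549

A = translate([1.3, -14.7, 2.6]) cylinder(h=19, r=13.4) → bbox [-12.1,-28.1,2.6] .. [14.7,-1.3,21.6]
B = cube([5.7, 3.3, 3.2]) → bbox [0,0,0] .. [5.7,3.3,3.2]
lo = A.lo+B.lo = [-12.1+0, -28.1+0, 2.6+0] = [-12.100,-28.100,2.600]
hi = A.hi+B.hi = [14.7+5.7, -1.3+3.3, 21.6+3.2] = [20.400,2.000,24.800]
diag = √(32.5²+30.1²+22.2²) = √2455.1 = 49.549


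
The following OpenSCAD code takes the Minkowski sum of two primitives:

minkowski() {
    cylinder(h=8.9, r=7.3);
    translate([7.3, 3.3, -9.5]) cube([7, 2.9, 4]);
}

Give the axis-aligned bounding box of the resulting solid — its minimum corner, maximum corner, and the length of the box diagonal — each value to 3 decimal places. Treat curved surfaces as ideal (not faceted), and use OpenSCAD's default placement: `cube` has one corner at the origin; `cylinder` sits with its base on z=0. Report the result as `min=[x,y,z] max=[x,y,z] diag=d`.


min=[0.000,-4.000,-9.500] max=[21.600,13.500,3.400] diag=30.647

A = translate([7.3, 3.3, -9.5]) cube([7, 2.9, 4]) → bbox [7.3,3.3,-9.5] .. [14.3,6.2,-5.5]
B = cylinder(h=8.9, r=7.3) → bbox [-7.3,-7.3,0] .. [7.3,7.3,8.9]
lo = A.lo+B.lo = [7.3-7.3, 3.3-7.3, -9.5+0] = [0.000,-4.000,-9.500]
hi = A.hi+B.hi = [14.3+7.3, 6.2+7.3, -5.5+8.9] = [21.600,13.500,3.400]
diag = √(21.6²+17.5²+12.9²) = √939.22 = 30.647


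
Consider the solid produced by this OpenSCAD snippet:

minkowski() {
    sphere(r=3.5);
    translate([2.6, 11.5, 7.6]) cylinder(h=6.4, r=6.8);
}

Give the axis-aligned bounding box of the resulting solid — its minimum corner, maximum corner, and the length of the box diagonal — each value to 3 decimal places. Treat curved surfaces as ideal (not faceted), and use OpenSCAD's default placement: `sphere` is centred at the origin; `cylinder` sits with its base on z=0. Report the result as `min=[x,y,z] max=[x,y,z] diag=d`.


min=[-7.700,1.200,4.100] max=[12.900,21.800,17.500] diag=32.067

A = translate([2.6, 11.5, 7.6]) cylinder(h=6.4, r=6.8) → bbox [-4.2,4.7,7.6] .. [9.4,18.3,14]
B = sphere(r=3.5) → bbox [-3.5,-3.5,-3.5] .. [3.5,3.5,3.5]
lo = A.lo+B.lo = [-4.2-3.5, 4.7-3.5, 7.6-3.5] = [-7.700,1.200,4.100]
hi = A.hi+B.hi = [9.4+3.5, 18.3+3.5, 14+3.5] = [12.900,21.800,17.500]
diag = √(20.6²+20.6²+13.4²) = √1028.28 = 32.067


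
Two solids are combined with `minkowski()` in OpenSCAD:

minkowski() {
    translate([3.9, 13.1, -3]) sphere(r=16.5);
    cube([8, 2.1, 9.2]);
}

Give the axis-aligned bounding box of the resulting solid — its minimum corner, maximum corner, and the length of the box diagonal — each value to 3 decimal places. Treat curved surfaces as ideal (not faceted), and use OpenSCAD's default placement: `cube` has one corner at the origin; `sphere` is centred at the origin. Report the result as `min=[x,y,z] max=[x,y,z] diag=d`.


min=[-12.600,-3.400,-19.500] max=[28.400,31.700,22.700] diag=68.512

A = translate([3.9, 13.1, -3]) sphere(r=16.5) → bbox [-12.6,-3.4,-19.5] .. [20.4,29.6,13.5]
B = cube([8, 2.1, 9.2]) → bbox [0,0,0] .. [8,2.1,9.2]
lo = A.lo+B.lo = [-12.6+0, -3.4+0, -19.5+0] = [-12.600,-3.400,-19.500]
hi = A.hi+B.hi = [20.4+8, 29.6+2.1, 13.5+9.2] = [28.400,31.700,22.700]
diag = √(41²+35.1²+42.2²) = √4693.85 = 68.512


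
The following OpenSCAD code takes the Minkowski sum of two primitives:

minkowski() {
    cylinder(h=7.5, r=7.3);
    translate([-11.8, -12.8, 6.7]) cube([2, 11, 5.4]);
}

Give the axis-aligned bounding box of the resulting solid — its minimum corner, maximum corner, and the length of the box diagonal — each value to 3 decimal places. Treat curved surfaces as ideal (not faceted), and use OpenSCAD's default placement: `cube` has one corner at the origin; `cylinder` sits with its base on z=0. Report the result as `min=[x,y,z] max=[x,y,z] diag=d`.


A = translate([-11.8, -12.8, 6.7]) cube([2, 11, 5.4]) → bbox [-11.8,-12.8,6.7] .. [-9.8,-1.8,12.1]
B = cylinder(h=7.5, r=7.3) → bbox [-7.3,-7.3,0] .. [7.3,7.3,7.5]
lo = A.lo+B.lo = [-11.8-7.3, -12.8-7.3, 6.7+0] = [-19.100,-20.100,6.700]
hi = A.hi+B.hi = [-9.8+7.3, -1.8+7.3, 12.1+7.5] = [-2.500,5.500,19.600]
diag = √(16.6²+25.6²+12.9²) = √1097.33 = 33.126

min=[-19.100,-20.100,6.700] max=[-2.500,5.500,19.600] diag=33.126


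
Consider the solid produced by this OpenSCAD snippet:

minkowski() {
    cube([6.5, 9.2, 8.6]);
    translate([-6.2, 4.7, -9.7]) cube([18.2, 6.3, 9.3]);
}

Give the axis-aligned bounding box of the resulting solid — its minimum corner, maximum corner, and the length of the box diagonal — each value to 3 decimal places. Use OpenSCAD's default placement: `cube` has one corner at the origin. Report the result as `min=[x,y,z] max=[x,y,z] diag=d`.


min=[-6.200,4.700,-9.700] max=[18.500,20.200,8.200] diag=34.216

A = translate([-6.2, 4.7, -9.7]) cube([18.2, 6.3, 9.3]) → bbox [-6.2,4.7,-9.7] .. [12,11,-0.4]
B = cube([6.5, 9.2, 8.6]) → bbox [0,0,0] .. [6.5,9.2,8.6]
lo = A.lo+B.lo = [-6.2+0, 4.7+0, -9.7+0] = [-6.200,4.700,-9.700]
hi = A.hi+B.hi = [12+6.5, 11+9.2, -0.4+8.6] = [18.500,20.200,8.200]
diag = √(24.7²+15.5²+17.9²) = √1170.75 = 34.216


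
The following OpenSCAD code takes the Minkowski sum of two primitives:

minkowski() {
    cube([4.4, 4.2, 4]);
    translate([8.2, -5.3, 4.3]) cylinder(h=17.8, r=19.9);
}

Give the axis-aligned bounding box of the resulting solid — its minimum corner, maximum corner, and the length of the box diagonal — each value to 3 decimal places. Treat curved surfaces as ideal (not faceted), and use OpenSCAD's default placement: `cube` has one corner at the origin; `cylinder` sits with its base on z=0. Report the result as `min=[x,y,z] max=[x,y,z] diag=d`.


A = translate([8.2, -5.3, 4.3]) cylinder(h=17.8, r=19.9) → bbox [-11.7,-25.2,4.3] .. [28.1,14.6,22.1]
B = cube([4.4, 4.2, 4]) → bbox [0,0,0] .. [4.4,4.2,4]
lo = A.lo+B.lo = [-11.7+0, -25.2+0, 4.3+0] = [-11.700,-25.200,4.300]
hi = A.hi+B.hi = [28.1+4.4, 14.6+4.2, 22.1+4] = [32.500,18.800,26.100]
diag = √(44.2²+44²+21.8²) = √4364.88 = 66.067

min=[-11.700,-25.200,4.300] max=[32.500,18.800,26.100] diag=66.067


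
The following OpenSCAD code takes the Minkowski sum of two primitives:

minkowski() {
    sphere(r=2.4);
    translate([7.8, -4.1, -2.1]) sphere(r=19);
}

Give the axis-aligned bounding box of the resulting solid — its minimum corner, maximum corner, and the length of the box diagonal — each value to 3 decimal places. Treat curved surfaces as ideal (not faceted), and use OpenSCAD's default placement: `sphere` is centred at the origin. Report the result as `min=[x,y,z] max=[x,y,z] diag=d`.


A = translate([7.8, -4.1, -2.1]) sphere(r=19) → bbox [-11.2,-23.1,-21.1] .. [26.8,14.9,16.9]
B = sphere(r=2.4) → bbox [-2.4,-2.4,-2.4] .. [2.4,2.4,2.4]
lo = A.lo+B.lo = [-11.2-2.4, -23.1-2.4, -21.1-2.4] = [-13.600,-25.500,-23.500]
hi = A.hi+B.hi = [26.8+2.4, 14.9+2.4, 16.9+2.4] = [29.200,17.300,19.300]
diag = √(42.8²+42.8²+42.8²) = √5495.52 = 74.132

min=[-13.600,-25.500,-23.500] max=[29.200,17.300,19.300] diag=74.132


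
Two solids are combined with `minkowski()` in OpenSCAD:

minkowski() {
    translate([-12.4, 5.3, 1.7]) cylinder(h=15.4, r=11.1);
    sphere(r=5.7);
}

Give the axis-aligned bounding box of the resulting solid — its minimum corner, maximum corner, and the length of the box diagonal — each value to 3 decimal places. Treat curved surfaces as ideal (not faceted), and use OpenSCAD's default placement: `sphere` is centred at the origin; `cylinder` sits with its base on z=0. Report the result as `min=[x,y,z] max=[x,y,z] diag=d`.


min=[-29.200,-11.500,-4.000] max=[4.400,22.100,22.800] diag=54.554

A = translate([-12.4, 5.3, 1.7]) cylinder(h=15.4, r=11.1) → bbox [-23.5,-5.8,1.7] .. [-1.3,16.4,17.1]
B = sphere(r=5.7) → bbox [-5.7,-5.7,-5.7] .. [5.7,5.7,5.7]
lo = A.lo+B.lo = [-23.5-5.7, -5.8-5.7, 1.7-5.7] = [-29.200,-11.500,-4.000]
hi = A.hi+B.hi = [-1.3+5.7, 16.4+5.7, 17.1+5.7] = [4.400,22.100,22.800]
diag = √(33.6²+33.6²+26.8²) = √2976.16 = 54.554


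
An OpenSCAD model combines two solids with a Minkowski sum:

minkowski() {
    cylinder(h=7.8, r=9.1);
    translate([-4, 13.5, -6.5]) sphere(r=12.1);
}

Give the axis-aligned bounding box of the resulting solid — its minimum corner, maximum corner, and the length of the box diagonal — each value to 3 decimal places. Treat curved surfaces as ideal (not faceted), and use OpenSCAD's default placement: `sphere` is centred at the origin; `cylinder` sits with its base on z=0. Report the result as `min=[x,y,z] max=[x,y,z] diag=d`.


A = translate([-4, 13.5, -6.5]) sphere(r=12.1) → bbox [-16.1,1.4,-18.6] .. [8.1,25.6,5.6]
B = cylinder(h=7.8, r=9.1) → bbox [-9.1,-9.1,0] .. [9.1,9.1,7.8]
lo = A.lo+B.lo = [-16.1-9.1, 1.4-9.1, -18.6+0] = [-25.200,-7.700,-18.600]
hi = A.hi+B.hi = [8.1+9.1, 25.6+9.1, 5.6+7.8] = [17.200,34.700,13.400]
diag = √(42.4²+42.4²+32²) = √4619.52 = 67.967

min=[-25.200,-7.700,-18.600] max=[17.200,34.700,13.400] diag=67.967


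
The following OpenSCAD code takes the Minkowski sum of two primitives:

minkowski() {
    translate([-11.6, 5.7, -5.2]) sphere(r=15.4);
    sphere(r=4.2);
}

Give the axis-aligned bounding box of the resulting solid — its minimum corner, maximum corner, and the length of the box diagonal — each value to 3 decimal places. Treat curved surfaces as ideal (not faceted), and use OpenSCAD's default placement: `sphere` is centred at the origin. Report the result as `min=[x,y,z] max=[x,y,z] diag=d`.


A = translate([-11.6, 5.7, -5.2]) sphere(r=15.4) → bbox [-27,-9.7,-20.6] .. [3.8,21.1,10.2]
B = sphere(r=4.2) → bbox [-4.2,-4.2,-4.2] .. [4.2,4.2,4.2]
lo = A.lo+B.lo = [-27-4.2, -9.7-4.2, -20.6-4.2] = [-31.200,-13.900,-24.800]
hi = A.hi+B.hi = [3.8+4.2, 21.1+4.2, 10.2+4.2] = [8.000,25.300,14.400]
diag = √(39.2²+39.2²+39.2²) = √4609.92 = 67.896

min=[-31.200,-13.900,-24.800] max=[8.000,25.300,14.400] diag=67.896


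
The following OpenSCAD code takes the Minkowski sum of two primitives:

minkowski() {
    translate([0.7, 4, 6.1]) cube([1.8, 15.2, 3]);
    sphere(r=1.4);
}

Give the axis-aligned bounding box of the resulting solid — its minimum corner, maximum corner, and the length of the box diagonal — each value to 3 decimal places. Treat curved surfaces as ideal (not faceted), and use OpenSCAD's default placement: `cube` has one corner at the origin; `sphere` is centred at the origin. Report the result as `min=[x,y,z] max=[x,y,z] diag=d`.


A = translate([0.7, 4, 6.1]) cube([1.8, 15.2, 3]) → bbox [0.7,4,6.1] .. [2.5,19.2,9.1]
B = sphere(r=1.4) → bbox [-1.4,-1.4,-1.4] .. [1.4,1.4,1.4]
lo = A.lo+B.lo = [0.7-1.4, 4-1.4, 6.1-1.4] = [-0.700,2.600,4.700]
hi = A.hi+B.hi = [2.5+1.4, 19.2+1.4, 9.1+1.4] = [3.900,20.600,10.500]
diag = √(4.6²+18²+5.8²) = √378.8 = 19.463

min=[-0.700,2.600,4.700] max=[3.900,20.600,10.500] diag=19.463


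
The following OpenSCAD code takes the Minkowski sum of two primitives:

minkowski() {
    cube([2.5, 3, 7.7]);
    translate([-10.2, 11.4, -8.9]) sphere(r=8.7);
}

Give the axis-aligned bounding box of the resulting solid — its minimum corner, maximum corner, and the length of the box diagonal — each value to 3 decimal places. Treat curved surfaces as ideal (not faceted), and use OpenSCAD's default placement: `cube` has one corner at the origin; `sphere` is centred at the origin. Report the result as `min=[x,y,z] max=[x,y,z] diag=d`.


min=[-18.900,2.700,-17.600] max=[1.000,23.100,7.500] diag=37.976

A = translate([-10.2, 11.4, -8.9]) sphere(r=8.7) → bbox [-18.9,2.7,-17.6] .. [-1.5,20.1,-0.2]
B = cube([2.5, 3, 7.7]) → bbox [0,0,0] .. [2.5,3,7.7]
lo = A.lo+B.lo = [-18.9+0, 2.7+0, -17.6+0] = [-18.900,2.700,-17.600]
hi = A.hi+B.hi = [-1.5+2.5, 20.1+3, -0.2+7.7] = [1.000,23.100,7.500]
diag = √(19.9²+20.4²+25.1²) = √1442.18 = 37.976


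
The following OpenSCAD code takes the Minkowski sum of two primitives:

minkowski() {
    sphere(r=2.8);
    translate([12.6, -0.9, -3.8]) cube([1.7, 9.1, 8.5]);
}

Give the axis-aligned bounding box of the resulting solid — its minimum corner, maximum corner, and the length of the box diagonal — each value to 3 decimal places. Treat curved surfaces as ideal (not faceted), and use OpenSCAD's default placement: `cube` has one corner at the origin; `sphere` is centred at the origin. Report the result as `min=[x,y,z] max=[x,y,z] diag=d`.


min=[9.800,-3.700,-6.600] max=[17.100,11.000,7.500] diag=21.638

A = translate([12.6, -0.9, -3.8]) cube([1.7, 9.1, 8.5]) → bbox [12.6,-0.9,-3.8] .. [14.3,8.2,4.7]
B = sphere(r=2.8) → bbox [-2.8,-2.8,-2.8] .. [2.8,2.8,2.8]
lo = A.lo+B.lo = [12.6-2.8, -0.9-2.8, -3.8-2.8] = [9.800,-3.700,-6.600]
hi = A.hi+B.hi = [14.3+2.8, 8.2+2.8, 4.7+2.8] = [17.100,11.000,7.500]
diag = √(7.3²+14.7²+14.1²) = √468.19 = 21.638


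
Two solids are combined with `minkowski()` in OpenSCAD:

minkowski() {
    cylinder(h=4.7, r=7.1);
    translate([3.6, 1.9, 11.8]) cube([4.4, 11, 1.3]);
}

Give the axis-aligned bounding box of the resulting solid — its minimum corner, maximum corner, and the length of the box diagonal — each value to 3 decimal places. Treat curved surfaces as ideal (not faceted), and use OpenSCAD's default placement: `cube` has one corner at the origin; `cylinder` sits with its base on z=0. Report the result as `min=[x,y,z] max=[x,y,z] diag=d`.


A = translate([3.6, 1.9, 11.8]) cube([4.4, 11, 1.3]) → bbox [3.6,1.9,11.8] .. [8,12.9,13.1]
B = cylinder(h=4.7, r=7.1) → bbox [-7.1,-7.1,0] .. [7.1,7.1,4.7]
lo = A.lo+B.lo = [3.6-7.1, 1.9-7.1, 11.8+0] = [-3.500,-5.200,11.800]
hi = A.hi+B.hi = [8+7.1, 12.9+7.1, 13.1+4.7] = [15.100,20.000,17.800]
diag = √(18.6²+25.2²+6²) = √1017 = 31.890

min=[-3.500,-5.200,11.800] max=[15.100,20.000,17.800] diag=31.890


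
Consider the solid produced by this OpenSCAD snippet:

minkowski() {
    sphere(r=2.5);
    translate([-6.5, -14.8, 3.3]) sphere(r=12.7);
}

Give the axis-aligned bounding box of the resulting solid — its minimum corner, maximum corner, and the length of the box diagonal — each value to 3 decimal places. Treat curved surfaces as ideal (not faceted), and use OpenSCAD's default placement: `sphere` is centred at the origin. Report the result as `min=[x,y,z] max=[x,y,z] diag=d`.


A = translate([-6.5, -14.8, 3.3]) sphere(r=12.7) → bbox [-19.2,-27.5,-9.4] .. [6.2,-2.1,16]
B = sphere(r=2.5) → bbox [-2.5,-2.5,-2.5] .. [2.5,2.5,2.5]
lo = A.lo+B.lo = [-19.2-2.5, -27.5-2.5, -9.4-2.5] = [-21.700,-30.000,-11.900]
hi = A.hi+B.hi = [6.2+2.5, -2.1+2.5, 16+2.5] = [8.700,0.400,18.500]
diag = √(30.4²+30.4²+30.4²) = √2772.48 = 52.654

min=[-21.700,-30.000,-11.900] max=[8.700,0.400,18.500] diag=52.654


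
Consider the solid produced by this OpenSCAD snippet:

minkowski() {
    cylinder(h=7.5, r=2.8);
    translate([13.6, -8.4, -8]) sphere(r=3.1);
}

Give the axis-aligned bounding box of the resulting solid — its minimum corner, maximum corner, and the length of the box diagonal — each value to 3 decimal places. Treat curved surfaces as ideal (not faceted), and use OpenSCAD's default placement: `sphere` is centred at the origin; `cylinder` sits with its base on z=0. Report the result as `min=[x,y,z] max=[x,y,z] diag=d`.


A = translate([13.6, -8.4, -8]) sphere(r=3.1) → bbox [10.5,-11.5,-11.1] .. [16.7,-5.3,-4.9]
B = cylinder(h=7.5, r=2.8) → bbox [-2.8,-2.8,0] .. [2.8,2.8,7.5]
lo = A.lo+B.lo = [10.5-2.8, -11.5-2.8, -11.1+0] = [7.700,-14.300,-11.100]
hi = A.hi+B.hi = [16.7+2.8, -5.3+2.8, -4.9+7.5] = [19.500,-2.500,2.600]
diag = √(11.8²+11.8²+13.7²) = √466.17 = 21.591

min=[7.700,-14.300,-11.100] max=[19.500,-2.500,2.600] diag=21.591


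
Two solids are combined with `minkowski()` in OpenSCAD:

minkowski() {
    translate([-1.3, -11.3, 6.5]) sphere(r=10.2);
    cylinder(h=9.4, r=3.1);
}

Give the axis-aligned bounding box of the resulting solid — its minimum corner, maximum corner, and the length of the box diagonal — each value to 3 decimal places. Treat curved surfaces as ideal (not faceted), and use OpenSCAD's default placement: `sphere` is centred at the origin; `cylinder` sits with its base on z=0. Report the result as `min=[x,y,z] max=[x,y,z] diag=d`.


min=[-14.600,-24.600,-3.700] max=[12.000,2.000,26.100] diag=47.991

A = translate([-1.3, -11.3, 6.5]) sphere(r=10.2) → bbox [-11.5,-21.5,-3.7] .. [8.9,-1.1,16.7]
B = cylinder(h=9.4, r=3.1) → bbox [-3.1,-3.1,0] .. [3.1,3.1,9.4]
lo = A.lo+B.lo = [-11.5-3.1, -21.5-3.1, -3.7+0] = [-14.600,-24.600,-3.700]
hi = A.hi+B.hi = [8.9+3.1, -1.1+3.1, 16.7+9.4] = [12.000,2.000,26.100]
diag = √(26.6²+26.6²+29.8²) = √2303.16 = 47.991


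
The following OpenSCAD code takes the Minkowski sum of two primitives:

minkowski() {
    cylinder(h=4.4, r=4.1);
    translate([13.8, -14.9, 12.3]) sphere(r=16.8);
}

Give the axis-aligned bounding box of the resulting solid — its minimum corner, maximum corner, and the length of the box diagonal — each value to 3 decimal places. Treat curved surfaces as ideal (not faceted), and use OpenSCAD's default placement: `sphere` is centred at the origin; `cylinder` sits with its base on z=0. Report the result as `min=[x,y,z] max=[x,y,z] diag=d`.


A = translate([13.8, -14.9, 12.3]) sphere(r=16.8) → bbox [-3,-31.7,-4.5] .. [30.6,1.9,29.1]
B = cylinder(h=4.4, r=4.1) → bbox [-4.1,-4.1,0] .. [4.1,4.1,4.4]
lo = A.lo+B.lo = [-3-4.1, -31.7-4.1, -4.5+0] = [-7.100,-35.800,-4.500]
hi = A.hi+B.hi = [30.6+4.1, 1.9+4.1, 29.1+4.4] = [34.700,6.000,33.500]
diag = √(41.8²+41.8²+38²) = √4938.48 = 70.274

min=[-7.100,-35.800,-4.500] max=[34.700,6.000,33.500] diag=70.274


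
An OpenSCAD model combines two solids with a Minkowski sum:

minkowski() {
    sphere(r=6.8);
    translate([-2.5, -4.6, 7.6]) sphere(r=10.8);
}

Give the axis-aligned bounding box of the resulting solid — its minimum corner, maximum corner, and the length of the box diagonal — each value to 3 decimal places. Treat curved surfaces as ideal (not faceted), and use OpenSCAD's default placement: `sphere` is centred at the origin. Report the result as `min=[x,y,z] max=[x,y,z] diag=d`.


A = translate([-2.5, -4.6, 7.6]) sphere(r=10.8) → bbox [-13.3,-15.4,-3.2] .. [8.3,6.2,18.4]
B = sphere(r=6.8) → bbox [-6.8,-6.8,-6.8] .. [6.8,6.8,6.8]
lo = A.lo+B.lo = [-13.3-6.8, -15.4-6.8, -3.2-6.8] = [-20.100,-22.200,-10.000]
hi = A.hi+B.hi = [8.3+6.8, 6.2+6.8, 18.4+6.8] = [15.100,13.000,25.200]
diag = √(35.2²+35.2²+35.2²) = √3717.12 = 60.968

min=[-20.100,-22.200,-10.000] max=[15.100,13.000,25.200] diag=60.968


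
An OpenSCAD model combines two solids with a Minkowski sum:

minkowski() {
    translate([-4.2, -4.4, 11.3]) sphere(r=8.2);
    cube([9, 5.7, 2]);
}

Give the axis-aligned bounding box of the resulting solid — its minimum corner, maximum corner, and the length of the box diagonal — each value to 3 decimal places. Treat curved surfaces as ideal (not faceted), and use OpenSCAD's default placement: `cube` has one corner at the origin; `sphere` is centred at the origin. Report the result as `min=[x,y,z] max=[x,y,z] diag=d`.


min=[-12.400,-12.600,3.100] max=[13.000,9.500,21.500] diag=38.368

A = translate([-4.2, -4.4, 11.3]) sphere(r=8.2) → bbox [-12.4,-12.6,3.1] .. [4,3.8,19.5]
B = cube([9, 5.7, 2]) → bbox [0,0,0] .. [9,5.7,2]
lo = A.lo+B.lo = [-12.4+0, -12.6+0, 3.1+0] = [-12.400,-12.600,3.100]
hi = A.hi+B.hi = [4+9, 3.8+5.7, 19.5+2] = [13.000,9.500,21.500]
diag = √(25.4²+22.1²+18.4²) = √1472.13 = 38.368


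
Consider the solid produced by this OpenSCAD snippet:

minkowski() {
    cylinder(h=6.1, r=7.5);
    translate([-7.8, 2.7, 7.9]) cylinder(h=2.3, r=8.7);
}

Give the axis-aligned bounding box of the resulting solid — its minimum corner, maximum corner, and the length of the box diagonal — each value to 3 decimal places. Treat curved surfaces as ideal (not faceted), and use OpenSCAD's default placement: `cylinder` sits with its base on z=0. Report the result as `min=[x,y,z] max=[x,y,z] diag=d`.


min=[-24.000,-13.500,7.900] max=[8.400,18.900,16.300] diag=46.584

A = translate([-7.8, 2.7, 7.9]) cylinder(h=2.3, r=8.7) → bbox [-16.5,-6,7.9] .. [0.9,11.4,10.2]
B = cylinder(h=6.1, r=7.5) → bbox [-7.5,-7.5,0] .. [7.5,7.5,6.1]
lo = A.lo+B.lo = [-16.5-7.5, -6-7.5, 7.9+0] = [-24.000,-13.500,7.900]
hi = A.hi+B.hi = [0.9+7.5, 11.4+7.5, 10.2+6.1] = [8.400,18.900,16.300]
diag = √(32.4²+32.4²+8.4²) = √2170.08 = 46.584


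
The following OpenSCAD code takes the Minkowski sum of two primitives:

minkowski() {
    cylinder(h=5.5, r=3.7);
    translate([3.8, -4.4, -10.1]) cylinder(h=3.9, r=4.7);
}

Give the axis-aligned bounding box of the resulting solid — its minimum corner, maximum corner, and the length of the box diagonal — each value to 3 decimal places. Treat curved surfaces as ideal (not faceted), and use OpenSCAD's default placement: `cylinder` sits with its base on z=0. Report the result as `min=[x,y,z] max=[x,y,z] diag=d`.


A = translate([3.8, -4.4, -10.1]) cylinder(h=3.9, r=4.7) → bbox [-0.9,-9.1,-10.1] .. [8.5,0.3,-6.2]
B = cylinder(h=5.5, r=3.7) → bbox [-3.7,-3.7,0] .. [3.7,3.7,5.5]
lo = A.lo+B.lo = [-0.9-3.7, -9.1-3.7, -10.1+0] = [-4.600,-12.800,-10.100]
hi = A.hi+B.hi = [8.5+3.7, 0.3+3.7, -6.2+5.5] = [12.200,4.000,-0.700]
diag = √(16.8²+16.8²+9.4²) = √652.84 = 25.551

min=[-4.600,-12.800,-10.100] max=[12.200,4.000,-0.700] diag=25.551


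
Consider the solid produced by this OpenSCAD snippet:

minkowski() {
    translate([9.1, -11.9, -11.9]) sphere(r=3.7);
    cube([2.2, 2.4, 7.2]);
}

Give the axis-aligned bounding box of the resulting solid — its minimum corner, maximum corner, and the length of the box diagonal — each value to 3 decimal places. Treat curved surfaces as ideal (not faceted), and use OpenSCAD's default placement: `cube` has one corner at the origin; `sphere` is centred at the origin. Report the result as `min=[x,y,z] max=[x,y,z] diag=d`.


A = translate([9.1, -11.9, -11.9]) sphere(r=3.7) → bbox [5.4,-15.6,-15.6] .. [12.8,-8.2,-8.2]
B = cube([2.2, 2.4, 7.2]) → bbox [0,0,0] .. [2.2,2.4,7.2]
lo = A.lo+B.lo = [5.4+0, -15.6+0, -15.6+0] = [5.400,-15.600,-15.600]
hi = A.hi+B.hi = [12.8+2.2, -8.2+2.4, -8.2+7.2] = [15.000,-5.800,-1.000]
diag = √(9.6²+9.8²+14.6²) = √401.36 = 20.034

min=[5.400,-15.600,-15.600] max=[15.000,-5.800,-1.000] diag=20.034


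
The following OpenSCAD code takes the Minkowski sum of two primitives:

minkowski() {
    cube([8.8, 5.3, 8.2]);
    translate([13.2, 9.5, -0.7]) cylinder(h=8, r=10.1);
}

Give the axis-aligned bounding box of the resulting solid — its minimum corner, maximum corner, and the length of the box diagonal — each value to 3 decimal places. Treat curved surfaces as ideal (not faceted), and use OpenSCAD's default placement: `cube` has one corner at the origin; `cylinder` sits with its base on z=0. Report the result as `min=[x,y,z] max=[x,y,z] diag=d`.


min=[3.100,-0.600,-0.700] max=[32.100,24.900,15.500] diag=41.877

A = translate([13.2, 9.5, -0.7]) cylinder(h=8, r=10.1) → bbox [3.1,-0.6,-0.7] .. [23.3,19.6,7.3]
B = cube([8.8, 5.3, 8.2]) → bbox [0,0,0] .. [8.8,5.3,8.2]
lo = A.lo+B.lo = [3.1+0, -0.6+0, -0.7+0] = [3.100,-0.600,-0.700]
hi = A.hi+B.hi = [23.3+8.8, 19.6+5.3, 7.3+8.2] = [32.100,24.900,15.500]
diag = √(29²+25.5²+16.2²) = √1753.69 = 41.877


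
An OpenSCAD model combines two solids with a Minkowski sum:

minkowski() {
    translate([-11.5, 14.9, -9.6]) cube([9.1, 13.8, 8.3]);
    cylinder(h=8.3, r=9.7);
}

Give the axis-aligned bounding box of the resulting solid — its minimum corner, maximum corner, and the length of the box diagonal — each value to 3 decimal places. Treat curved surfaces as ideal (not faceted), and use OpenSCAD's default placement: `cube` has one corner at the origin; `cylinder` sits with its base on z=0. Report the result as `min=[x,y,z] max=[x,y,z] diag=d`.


A = translate([-11.5, 14.9, -9.6]) cube([9.1, 13.8, 8.3]) → bbox [-11.5,14.9,-9.6] .. [-2.4,28.7,-1.3]
B = cylinder(h=8.3, r=9.7) → bbox [-9.7,-9.7,0] .. [9.7,9.7,8.3]
lo = A.lo+B.lo = [-11.5-9.7, 14.9-9.7, -9.6+0] = [-21.200,5.200,-9.600]
hi = A.hi+B.hi = [-2.4+9.7, 28.7+9.7, -1.3+8.3] = [7.300,38.400,7.000]
diag = √(28.5²+33.2²+16.6²) = √2190.05 = 46.798

min=[-21.200,5.200,-9.600] max=[7.300,38.400,7.000] diag=46.798


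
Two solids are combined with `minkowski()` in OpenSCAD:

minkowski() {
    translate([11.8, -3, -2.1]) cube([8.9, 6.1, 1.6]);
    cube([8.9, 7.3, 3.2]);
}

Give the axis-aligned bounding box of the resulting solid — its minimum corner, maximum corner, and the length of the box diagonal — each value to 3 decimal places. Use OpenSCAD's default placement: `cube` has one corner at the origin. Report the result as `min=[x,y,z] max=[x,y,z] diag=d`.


min=[11.800,-3.000,-2.100] max=[29.600,10.400,2.700] diag=22.791

A = translate([11.8, -3, -2.1]) cube([8.9, 6.1, 1.6]) → bbox [11.8,-3,-2.1] .. [20.7,3.1,-0.5]
B = cube([8.9, 7.3, 3.2]) → bbox [0,0,0] .. [8.9,7.3,3.2]
lo = A.lo+B.lo = [11.8+0, -3+0, -2.1+0] = [11.800,-3.000,-2.100]
hi = A.hi+B.hi = [20.7+8.9, 3.1+7.3, -0.5+3.2] = [29.600,10.400,2.700]
diag = √(17.8²+13.4²+4.8²) = √519.44 = 22.791
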